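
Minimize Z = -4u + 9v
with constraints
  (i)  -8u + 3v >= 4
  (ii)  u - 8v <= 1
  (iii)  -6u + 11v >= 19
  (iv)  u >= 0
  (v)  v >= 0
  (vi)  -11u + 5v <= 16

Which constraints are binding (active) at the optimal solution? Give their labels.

(iii) and (iv)

Extreme points and Z = -4u + 9v:
  (13/70, 64/35) → Z = 110/7
  (4, 12) → Z = 92
  (0, 19/11) → Z = 171/11
  (0, 16/5) → Z = 144/5

The minimum is at (0, 19/11). Substituting into each constraint, equality holds for (iii) and (iv); the remaining constraints have slack.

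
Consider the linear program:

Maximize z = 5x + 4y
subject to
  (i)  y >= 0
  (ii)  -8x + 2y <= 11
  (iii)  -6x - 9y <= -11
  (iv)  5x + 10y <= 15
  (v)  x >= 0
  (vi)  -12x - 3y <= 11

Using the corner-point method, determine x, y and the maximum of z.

Vertices and z = 5x + 4y:
  (11/6, 0) → z = 55/6
  (3, 0) → z = 15
  (0, 11/9) → z = 44/9
  (0, 3/2) → z = 6

At the optimal vertex, y = 0 and 5x + 10y = 15.
Solving simultaneously gives x = 3, y = 0.

x = 3, y = 0, maximum z = 15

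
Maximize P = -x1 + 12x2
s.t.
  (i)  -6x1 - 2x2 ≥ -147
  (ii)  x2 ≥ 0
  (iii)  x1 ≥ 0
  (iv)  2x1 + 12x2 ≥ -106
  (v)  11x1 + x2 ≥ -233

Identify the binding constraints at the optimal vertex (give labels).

Extreme points and P = -x1 + 12x2:
  (49/2, 0) → P = -49/2
  (0, 147/2) → P = 882
  (0, 0) → P = 0

The maximum is at (0, 147/2). Substituting into each constraint, equality holds for (i) and (iii); the remaining constraints have slack.

(i) and (iii)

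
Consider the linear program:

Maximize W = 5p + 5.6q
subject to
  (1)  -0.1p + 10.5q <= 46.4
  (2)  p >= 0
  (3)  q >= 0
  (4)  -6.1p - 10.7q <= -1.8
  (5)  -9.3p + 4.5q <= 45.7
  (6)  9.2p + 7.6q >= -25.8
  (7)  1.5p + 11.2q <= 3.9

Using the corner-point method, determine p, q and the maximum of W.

p = 2.6, q = 0, maximum W = 13

Feasible corners and W = 5p + 5.6q:
  (0, 18/107) → W = 504/535
  (0, 39/112) → W = 39/20
  (18/61, 0) → W = 90/61
  (13/5, 0) → W = 13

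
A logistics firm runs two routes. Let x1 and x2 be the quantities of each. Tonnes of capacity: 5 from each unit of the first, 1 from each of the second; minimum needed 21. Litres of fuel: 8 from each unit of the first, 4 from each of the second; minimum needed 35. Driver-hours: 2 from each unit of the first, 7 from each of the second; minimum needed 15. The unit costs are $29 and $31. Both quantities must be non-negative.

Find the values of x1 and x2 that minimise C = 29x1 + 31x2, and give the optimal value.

Extreme points and C = 29x1 + 31x2:
  (0, 21) → C = 651
  (15/2, 0) → C = 435/2
  (4, 1) → C = 147
The feasible region is unbounded (it extends along (0, 1), (1, 0)), but C strictly increases along every unbounded feasible direction, so there is no improving ray and the minimum is attained at a vertex.

The binding constraints are 5x1 + x2 = 21 and 2x1 + 7x2 = 15.
Solving simultaneously gives x1 = 4, x2 = 1.

x1 = 4, x2 = 1, minimum C = 147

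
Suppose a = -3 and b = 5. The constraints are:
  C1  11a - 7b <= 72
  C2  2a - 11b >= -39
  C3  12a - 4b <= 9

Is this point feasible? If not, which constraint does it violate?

not feasible — violates C2

Constraint C2: 2a - 11b = -61, which is not ≥ -39. All other constraints are satisfied.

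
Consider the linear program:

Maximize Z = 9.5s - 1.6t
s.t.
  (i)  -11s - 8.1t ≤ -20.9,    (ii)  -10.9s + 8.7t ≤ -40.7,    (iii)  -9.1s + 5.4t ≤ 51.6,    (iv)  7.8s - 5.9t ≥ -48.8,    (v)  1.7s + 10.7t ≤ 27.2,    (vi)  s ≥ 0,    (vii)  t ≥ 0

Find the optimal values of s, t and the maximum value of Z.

Feasible corners and Z = 9.5s - 1.6t:
  (67213/13142, 22729/13142) → Z = 6021571/131420
  (407/109, 0) → Z = 7733/218
  (16, 0) → Z = 152

At the optimal vertex, 1.7s + 10.7t = 27.2 and t = 0.
Solving simultaneously gives s = 16, t = 0.

s = 16, t = 0, maximum Z = 152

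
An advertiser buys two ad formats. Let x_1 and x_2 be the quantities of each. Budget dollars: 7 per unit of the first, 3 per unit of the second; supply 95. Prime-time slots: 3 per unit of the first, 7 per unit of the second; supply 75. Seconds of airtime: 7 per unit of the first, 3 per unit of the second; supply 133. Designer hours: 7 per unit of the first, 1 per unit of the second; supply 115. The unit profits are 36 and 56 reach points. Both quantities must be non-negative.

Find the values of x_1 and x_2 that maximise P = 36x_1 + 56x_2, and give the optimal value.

x_1 = 11, x_2 = 6, maximum P = 732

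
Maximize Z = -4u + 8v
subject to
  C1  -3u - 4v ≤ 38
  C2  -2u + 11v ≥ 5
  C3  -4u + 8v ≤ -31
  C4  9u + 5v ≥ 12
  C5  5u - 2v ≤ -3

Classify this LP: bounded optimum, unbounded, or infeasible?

infeasible

The boundaries -2u + 11v = 5 and -4u + 8v = -31 meet at (381/28, 41/14), but that point violates 5u - 2v ≤ -3. Every candidate vertex is excluded by some other constraint, so the feasible region is empty.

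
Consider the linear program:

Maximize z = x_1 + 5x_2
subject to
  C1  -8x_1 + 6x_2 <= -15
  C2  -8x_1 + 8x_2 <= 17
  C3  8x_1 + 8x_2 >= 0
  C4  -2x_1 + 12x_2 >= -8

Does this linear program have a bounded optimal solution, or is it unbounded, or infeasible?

unbounded

From the feasible point (111/8, 16), moving in the direction (8, 8) keeps every constraint satisfied while z increases without bound.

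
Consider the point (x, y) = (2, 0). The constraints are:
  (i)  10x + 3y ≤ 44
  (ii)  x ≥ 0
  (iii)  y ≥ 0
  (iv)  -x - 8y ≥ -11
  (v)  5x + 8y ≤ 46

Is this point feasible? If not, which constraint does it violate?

feasible

(i): 20 ≤ 44 ✓
(ii): 2 ≥ 0 ✓
(iii): 0 ≥ 0 ✓
(iv): -2 ≥ -11 ✓
(v): 10 ≤ 46 ✓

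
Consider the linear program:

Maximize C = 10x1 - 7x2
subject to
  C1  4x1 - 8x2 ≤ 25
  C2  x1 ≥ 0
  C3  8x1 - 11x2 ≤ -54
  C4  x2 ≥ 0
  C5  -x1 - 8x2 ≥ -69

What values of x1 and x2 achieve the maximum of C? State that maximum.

x1 = 109/25, x2 = 202/25, maximum C = -324/25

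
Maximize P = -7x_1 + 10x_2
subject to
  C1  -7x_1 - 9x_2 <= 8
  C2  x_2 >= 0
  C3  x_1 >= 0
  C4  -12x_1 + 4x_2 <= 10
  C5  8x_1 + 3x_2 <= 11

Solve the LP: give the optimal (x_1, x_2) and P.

x_1 = 7/34, x_2 = 53/17, maximum P = 1011/34

Feasible corners and P = -7x_1 + 10x_2:
  (0, 0) → P = 0
  (11/8, 0) → P = -77/8
  (0, 5/2) → P = 25
  (7/34, 53/17) → P = 1011/34

The optimum lies where -12x_1 + 4x_2 = 10 and 8x_1 + 3x_2 = 11.
Solving simultaneously gives x_1 = 7/34, x_2 = 53/17.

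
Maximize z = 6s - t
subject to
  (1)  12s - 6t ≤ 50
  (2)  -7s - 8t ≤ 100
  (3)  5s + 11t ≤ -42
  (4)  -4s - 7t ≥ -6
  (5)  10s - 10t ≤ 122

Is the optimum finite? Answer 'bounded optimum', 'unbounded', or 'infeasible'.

Feasible corners and z = 6s - t:
  (-100/69, -775/69) → z = 175/69
  (149/81, -377/81) → z = 1271/81
  (-764/37, 206/37) → z = -4790/37
The feasible region has finitely many vertices and no improving ray; the maximum is 1271/81 at (149/81, -377/81).

bounded optimum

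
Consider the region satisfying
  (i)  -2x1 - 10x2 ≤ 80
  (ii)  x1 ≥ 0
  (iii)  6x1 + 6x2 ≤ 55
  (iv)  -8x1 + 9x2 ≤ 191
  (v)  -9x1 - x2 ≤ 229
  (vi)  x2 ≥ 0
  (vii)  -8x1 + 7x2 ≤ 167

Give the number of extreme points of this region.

3

Intersecting each pair of boundary lines and keeping only the points that satisfy every inequality leaves:
  (0, 55/6)
  (0, 0)
  (55/6, 0)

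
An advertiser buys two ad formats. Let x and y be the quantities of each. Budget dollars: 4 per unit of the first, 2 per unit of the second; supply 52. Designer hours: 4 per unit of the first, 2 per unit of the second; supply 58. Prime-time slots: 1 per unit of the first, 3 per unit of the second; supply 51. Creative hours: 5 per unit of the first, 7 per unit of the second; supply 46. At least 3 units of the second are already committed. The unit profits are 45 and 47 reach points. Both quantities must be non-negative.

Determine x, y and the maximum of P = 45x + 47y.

Feasible corners and P = 45x + 47y:
  (0, 46/7) → P = 2162/7
  (0, 3) → P = 141
  (5, 3) → P = 366

x = 5, y = 3, maximum P = 366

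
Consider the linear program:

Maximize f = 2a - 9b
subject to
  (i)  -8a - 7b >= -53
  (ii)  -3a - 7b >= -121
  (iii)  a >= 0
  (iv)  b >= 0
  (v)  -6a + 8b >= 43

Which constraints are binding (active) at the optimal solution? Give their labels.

(iii) and (v)

Extreme points and f = 2a - 9b:
  (0, 53/7) → f = -477/7
  (123/106, 331/53) → f = -2856/53
  (0, 43/8) → f = -387/8

The maximum is at (0, 43/8). Substituting into each constraint, equality holds for (iii) and (v); the remaining constraints have slack.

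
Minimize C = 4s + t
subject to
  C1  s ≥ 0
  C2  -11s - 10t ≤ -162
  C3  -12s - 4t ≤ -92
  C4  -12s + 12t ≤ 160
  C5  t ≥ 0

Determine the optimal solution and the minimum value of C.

Feasible corners and C = 4s + t:
  (68/19, 233/19) → C = 505/19
  (162/11, 0) → C = 648/11
  (29/12, 63/4) → C = 305/12
The feasible region is unbounded (it extends along (1, 1), (1, 0)), but C strictly increases along every unbounded feasible direction, so there is no improving ray and the minimum is attained at a vertex.

s = 29/12, t = 63/4, minimum C = 305/12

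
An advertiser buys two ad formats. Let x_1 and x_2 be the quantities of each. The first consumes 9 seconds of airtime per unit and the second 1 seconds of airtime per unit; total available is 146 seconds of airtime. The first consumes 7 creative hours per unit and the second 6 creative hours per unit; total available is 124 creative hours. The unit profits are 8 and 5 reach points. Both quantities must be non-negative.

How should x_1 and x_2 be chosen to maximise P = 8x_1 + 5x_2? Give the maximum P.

Vertices and P = 8x_1 + 5x_2:
  (0, 0) → P = 0
  (0, 62/3) → P = 310/3
  (146/9, 0) → P = 1168/9
  (16, 2) → P = 138

The binding constraints are 9x_1 + x_2 = 146 and 7x_1 + 6x_2 = 124.
Solving simultaneously gives x_1 = 16, x_2 = 2.

x_1 = 16, x_2 = 2, maximum P = 138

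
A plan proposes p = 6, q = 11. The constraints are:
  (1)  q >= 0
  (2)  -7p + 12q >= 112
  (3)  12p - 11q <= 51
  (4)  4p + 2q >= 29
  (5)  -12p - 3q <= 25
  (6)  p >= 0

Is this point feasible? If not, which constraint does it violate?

not feasible — violates (2)

Constraint (2): -7p + 12q = 90, which is not ≥ 112. All other constraints are satisfied.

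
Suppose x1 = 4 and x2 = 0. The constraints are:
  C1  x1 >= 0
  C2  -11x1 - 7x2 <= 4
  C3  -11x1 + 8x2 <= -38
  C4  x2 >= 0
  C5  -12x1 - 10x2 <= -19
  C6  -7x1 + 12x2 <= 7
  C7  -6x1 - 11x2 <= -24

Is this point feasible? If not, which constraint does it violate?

C1: 4 ≥ 0 ✓
C2: -44 ≤ 4 ✓
C3: -44 ≤ -38 ✓
C4: 0 ≥ 0 ✓
C5: -48 ≤ -19 ✓
C6: -28 ≤ 7 ✓
C7: -24 ≤ -24 ✓

feasible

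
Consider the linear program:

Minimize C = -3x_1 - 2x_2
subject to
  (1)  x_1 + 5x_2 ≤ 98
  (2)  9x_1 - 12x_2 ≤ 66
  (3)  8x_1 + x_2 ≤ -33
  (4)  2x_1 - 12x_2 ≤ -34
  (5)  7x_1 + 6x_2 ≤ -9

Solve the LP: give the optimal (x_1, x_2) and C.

x_1 = -189/41, x_2 = 159/41, minimum C = 249/41

Extreme points and C = -3x_1 - 2x_2:
  (-633/29, 695/29) → C = 509/29
  (-215/49, 103/49) → C = 439/49
  (-189/41, 159/41) → C = 249/41
The feasible region is unbounded (it extends along (-5, 1), (-6, -1)), but C strictly increases along every unbounded feasible direction, so there is no improving ray and the minimum is attained at a vertex.

At the optimal vertex, 8x_1 + x_2 = -33 and 7x_1 + 6x_2 = -9.
Solving simultaneously gives x_1 = -189/41, x_2 = 159/41.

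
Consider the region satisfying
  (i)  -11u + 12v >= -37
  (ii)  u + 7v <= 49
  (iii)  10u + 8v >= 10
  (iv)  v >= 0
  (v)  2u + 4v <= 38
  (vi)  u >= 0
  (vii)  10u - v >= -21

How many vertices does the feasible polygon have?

Pairwise boundary intersections that survive every other constraint:
  (37/11, 0)
  (151/17, 86/17)
  (7, 6)
  (0, 7)
  (1, 0)
  (0, 5/4)

6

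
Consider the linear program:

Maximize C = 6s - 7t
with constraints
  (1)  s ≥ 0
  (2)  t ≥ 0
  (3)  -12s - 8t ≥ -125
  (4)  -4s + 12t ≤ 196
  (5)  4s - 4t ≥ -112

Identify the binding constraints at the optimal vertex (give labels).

(2) and (3)

Vertices and C = 6s - 7t:
  (0, 0) → C = 0
  (0, 125/8) → C = -875/8
  (125/12, 0) → C = 125/2

The maximum is at (125/12, 0). Substituting into each constraint, equality holds for (2) and (3); the remaining constraints have slack.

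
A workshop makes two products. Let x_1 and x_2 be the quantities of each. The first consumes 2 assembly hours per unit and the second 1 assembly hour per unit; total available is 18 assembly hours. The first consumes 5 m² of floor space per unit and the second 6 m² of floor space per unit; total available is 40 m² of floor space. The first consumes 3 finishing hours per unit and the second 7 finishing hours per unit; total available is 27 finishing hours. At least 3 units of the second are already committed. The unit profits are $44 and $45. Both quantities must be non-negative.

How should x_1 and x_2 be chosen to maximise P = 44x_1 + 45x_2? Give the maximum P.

Corner points and P = 44x_1 + 45x_2:
  (0, 27/7) → P = 1215/7
  (0, 3) → P = 135
  (2, 3) → P = 223

x_1 = 2, x_2 = 3, maximum P = 223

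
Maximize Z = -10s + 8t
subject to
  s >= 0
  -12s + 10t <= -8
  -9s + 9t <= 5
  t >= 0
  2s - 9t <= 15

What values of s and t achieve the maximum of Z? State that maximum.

Feasible corners and Z = -10s + 8t:
  (61/9, 22/3) → Z = -82/9
  (2/3, 0) → Z = -20/3
  (15/2, 0) → Z = -75
The feasible region is unbounded (it extends along (1, 1), (9, 2)), but Z strictly decreases along every unbounded feasible direction, so there is no improving ray and the maximum is attained at a vertex.

s = 2/3, t = 0, maximum Z = -20/3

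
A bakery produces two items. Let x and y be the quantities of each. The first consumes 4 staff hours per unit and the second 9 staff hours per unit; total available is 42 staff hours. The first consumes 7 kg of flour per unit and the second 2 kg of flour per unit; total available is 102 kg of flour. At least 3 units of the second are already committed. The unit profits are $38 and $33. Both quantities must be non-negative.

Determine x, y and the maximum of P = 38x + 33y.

x = 15/4, y = 3, maximum P = 483/2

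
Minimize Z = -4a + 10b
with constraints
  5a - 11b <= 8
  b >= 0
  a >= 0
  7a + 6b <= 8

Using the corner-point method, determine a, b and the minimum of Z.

The optimum lies where b = 0 and 7a + 6b = 8.
Solving simultaneously gives a = 8/7, b = 0.

a = 8/7, b = 0, minimum Z = -32/7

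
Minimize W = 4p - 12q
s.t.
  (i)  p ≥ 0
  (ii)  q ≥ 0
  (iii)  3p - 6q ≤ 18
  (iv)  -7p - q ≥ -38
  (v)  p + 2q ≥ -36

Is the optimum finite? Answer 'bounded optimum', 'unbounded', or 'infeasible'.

bounded optimum

Extreme points and W = 4p - 12q:
  (0, 0) → W = 0
  (0, 38) → W = -456
  (38/7, 0) → W = 152/7
The feasible region has finitely many vertices and no improving ray; the minimum is -456 at (0, 38).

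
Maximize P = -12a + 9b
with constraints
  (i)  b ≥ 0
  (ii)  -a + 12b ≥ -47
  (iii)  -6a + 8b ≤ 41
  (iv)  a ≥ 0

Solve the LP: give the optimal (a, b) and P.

The feasible region is unbounded (it extends along (12, 1), (4, 3)), but P strictly decreases along every unbounded feasible direction, so there is no improving ray and the maximum is attained at a vertex.

a = 0, b = 41/8, maximum P = 369/8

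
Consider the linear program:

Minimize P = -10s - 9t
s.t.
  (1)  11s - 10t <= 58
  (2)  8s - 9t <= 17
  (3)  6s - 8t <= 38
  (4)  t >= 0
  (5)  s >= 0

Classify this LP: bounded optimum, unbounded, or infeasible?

From the feasible point (352/19, 277/19), moving in the direction (0, 1) keeps every constraint satisfied while P decreases without bound.

unbounded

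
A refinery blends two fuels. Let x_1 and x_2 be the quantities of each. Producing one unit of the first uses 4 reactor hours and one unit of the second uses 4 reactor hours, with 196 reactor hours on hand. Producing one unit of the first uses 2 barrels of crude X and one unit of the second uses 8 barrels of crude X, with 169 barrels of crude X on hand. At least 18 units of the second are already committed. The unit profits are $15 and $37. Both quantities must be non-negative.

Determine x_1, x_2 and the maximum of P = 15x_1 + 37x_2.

x_1 = 25/2, x_2 = 18, maximum P = 1707/2

The binding constraints are 2x_1 + 8x_2 = 169 and x_2 = 18.
Solving simultaneously gives x_1 = 25/2, x_2 = 18.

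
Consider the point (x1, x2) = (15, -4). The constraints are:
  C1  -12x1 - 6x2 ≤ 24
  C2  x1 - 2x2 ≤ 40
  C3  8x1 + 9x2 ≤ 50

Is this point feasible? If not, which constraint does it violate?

Constraint C3: 8x1 + 9x2 = 84, which is not ≤ 50. All other constraints are satisfied.

not feasible — violates C3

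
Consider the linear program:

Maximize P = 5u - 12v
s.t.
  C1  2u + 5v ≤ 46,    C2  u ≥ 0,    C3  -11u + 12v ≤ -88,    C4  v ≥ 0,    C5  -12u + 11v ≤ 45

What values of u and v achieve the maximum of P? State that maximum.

u = 23, v = 0, maximum P = 115

Extreme points and P = 5u - 12v:
  (992/79, 330/79) → P = 1000/79
  (23, 0) → P = 115
  (8, 0) → P = 40

The binding constraints are 2u + 5v = 46 and v = 0.
Solving simultaneously gives u = 23, v = 0.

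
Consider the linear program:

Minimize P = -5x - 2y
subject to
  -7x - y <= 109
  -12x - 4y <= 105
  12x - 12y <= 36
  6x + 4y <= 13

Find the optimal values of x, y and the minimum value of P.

x = 5/2, y = -1/2, minimum P = -23/2

Corner points and P = -5x - 2y:
  (-93/16, -141/16) → P = 747/16
  (-59/3, 131/4) → P = 197/6
  (5/2, -1/2) → P = -23/2

The binding constraints are 12x - 12y = 36 and 6x + 4y = 13.
Solving simultaneously gives x = 5/2, y = -1/2.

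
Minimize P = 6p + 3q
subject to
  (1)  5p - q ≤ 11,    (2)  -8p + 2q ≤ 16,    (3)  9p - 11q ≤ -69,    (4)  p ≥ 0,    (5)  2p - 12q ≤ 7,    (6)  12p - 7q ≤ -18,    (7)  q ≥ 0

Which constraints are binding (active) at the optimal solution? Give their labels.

(3) and (4)

Feasible corners and P = 6p + 3q:
  (19, 84) → P = 366
  (95/23, 222/23) → P = 1236/23
  (0, 8) → P = 24
  (0, 69/11) → P = 207/11

The minimum is at (0, 69/11). Substituting into each constraint, equality holds for (3) and (4); the remaining constraints have slack.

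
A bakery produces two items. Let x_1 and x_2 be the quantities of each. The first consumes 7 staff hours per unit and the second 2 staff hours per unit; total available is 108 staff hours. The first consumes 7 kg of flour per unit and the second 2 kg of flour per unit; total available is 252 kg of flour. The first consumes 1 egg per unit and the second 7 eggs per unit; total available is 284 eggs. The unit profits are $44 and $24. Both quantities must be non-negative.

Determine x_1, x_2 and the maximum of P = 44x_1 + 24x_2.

At the optimal vertex, 7x_1 + 2x_2 = 108 and x_1 + 7x_2 = 284.
Solving simultaneously gives x_1 = 4, x_2 = 40.

x_1 = 4, x_2 = 40, maximum P = 1136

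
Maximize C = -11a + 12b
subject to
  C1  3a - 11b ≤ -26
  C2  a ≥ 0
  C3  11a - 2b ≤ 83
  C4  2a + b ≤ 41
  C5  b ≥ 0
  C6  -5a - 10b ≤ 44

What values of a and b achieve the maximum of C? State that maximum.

Extreme points and C = -11a + 12b:
  (0, 26/11) → C = 312/11
  (193/23, 107/23) → C = -839/23
  (0, 41) → C = 492
  (11, 19) → C = 107

At the optimal vertex, a = 0 and 2a + b = 41.
Solving simultaneously gives a = 0, b = 41.

a = 0, b = 41, maximum C = 492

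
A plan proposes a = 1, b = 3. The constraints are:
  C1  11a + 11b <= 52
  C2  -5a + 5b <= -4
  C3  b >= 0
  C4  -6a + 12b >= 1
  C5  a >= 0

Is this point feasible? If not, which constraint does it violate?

not feasible — violates C2

Constraint C2: -5a + 5b = 10, which is not ≤ -4. All other constraints are satisfied.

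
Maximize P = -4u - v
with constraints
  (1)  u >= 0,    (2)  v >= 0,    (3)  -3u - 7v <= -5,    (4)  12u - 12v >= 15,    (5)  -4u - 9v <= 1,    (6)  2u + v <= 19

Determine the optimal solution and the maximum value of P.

u = 11/8, v = 1/8, maximum P = -45/8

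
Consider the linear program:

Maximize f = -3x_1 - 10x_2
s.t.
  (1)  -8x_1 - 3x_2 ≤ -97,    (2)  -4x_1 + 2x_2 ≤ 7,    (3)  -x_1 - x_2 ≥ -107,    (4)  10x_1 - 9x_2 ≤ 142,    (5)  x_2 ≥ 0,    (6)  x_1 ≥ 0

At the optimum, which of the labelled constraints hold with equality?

(1) and (5)

Feasible corners and f = -3x_1 - 10x_2:
  (173/28, 111/7) → f = -4959/28
  (97/8, 0) → f = -291/8
  (69/2, 145/2) → f = -1657/2
  (1105/19, 928/19) → f = -12595/19
  (71/5, 0) → f = -213/5

The maximum is at (97/8, 0). Substituting into each constraint, equality holds for (1) and (5); the remaining constraints have slack.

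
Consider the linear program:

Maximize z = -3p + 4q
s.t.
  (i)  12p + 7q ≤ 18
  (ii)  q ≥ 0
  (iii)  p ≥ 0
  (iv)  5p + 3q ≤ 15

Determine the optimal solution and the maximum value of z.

p = 0, q = 18/7, maximum z = 72/7

Corner points and z = -3p + 4q:
  (3/2, 0) → z = -9/2
  (0, 18/7) → z = 72/7
  (0, 0) → z = 0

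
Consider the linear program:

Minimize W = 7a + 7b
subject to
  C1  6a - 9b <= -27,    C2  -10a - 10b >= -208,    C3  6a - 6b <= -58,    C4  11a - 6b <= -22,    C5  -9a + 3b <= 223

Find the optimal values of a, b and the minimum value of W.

a = -214/7, b = -365/21, minimum W = -1007/3

Corner points and W = 7a + 7b:
  (-20, -31/3) → W = -637/3
  (-214/7, -365/21) → W = -1007/3
  (167/30, 457/30) → W = 728/5
  (-803/60, 2051/60) → W = 728/5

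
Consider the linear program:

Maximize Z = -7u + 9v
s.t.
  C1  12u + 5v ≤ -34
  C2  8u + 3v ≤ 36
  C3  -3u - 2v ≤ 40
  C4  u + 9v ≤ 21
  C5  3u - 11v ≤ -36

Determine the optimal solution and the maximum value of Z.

u = -402/25, v = 103/25, maximum Z = 3741/25

Vertices and Z = -7u + 9v:
  (-411/103, 286/103) → Z = 5451/103
  (-554/147, 110/49) → Z = 6848/147
  (-402/25, 103/25) → Z = 3741/25
  (-512/39, -4/13) → Z = 3476/39

The binding constraints are -3u - 2v = 40 and u + 9v = 21.
Solving simultaneously gives u = -402/25, v = 103/25.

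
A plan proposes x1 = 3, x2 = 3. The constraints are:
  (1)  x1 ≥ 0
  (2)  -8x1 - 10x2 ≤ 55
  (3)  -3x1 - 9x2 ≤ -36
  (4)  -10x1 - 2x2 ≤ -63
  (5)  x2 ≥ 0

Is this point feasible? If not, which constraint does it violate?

Constraint (4): -10x1 - 2x2 = -36, which is not ≤ -63. All other constraints are satisfied.

not feasible — violates (4)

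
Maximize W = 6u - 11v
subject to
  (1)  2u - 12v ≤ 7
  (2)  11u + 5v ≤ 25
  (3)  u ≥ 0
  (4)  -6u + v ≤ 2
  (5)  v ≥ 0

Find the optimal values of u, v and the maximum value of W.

Corner points and W = 6u - 11v:
  (15/41, 172/41) → W = -1802/41
  (25/11, 0) → W = 150/11
  (0, 2) → W = -22
  (0, 0) → W = 0

u = 25/11, v = 0, maximum W = 150/11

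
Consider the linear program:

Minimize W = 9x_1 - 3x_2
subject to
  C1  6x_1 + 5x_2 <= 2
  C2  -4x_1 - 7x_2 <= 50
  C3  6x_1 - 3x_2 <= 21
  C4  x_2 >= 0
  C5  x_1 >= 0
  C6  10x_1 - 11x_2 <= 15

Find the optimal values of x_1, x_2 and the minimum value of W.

The optimum lies where 6x_1 + 5x_2 = 2 and x_1 = 0.
Solving simultaneously gives x_1 = 0, x_2 = 2/5.

x_1 = 0, x_2 = 2/5, minimum W = -6/5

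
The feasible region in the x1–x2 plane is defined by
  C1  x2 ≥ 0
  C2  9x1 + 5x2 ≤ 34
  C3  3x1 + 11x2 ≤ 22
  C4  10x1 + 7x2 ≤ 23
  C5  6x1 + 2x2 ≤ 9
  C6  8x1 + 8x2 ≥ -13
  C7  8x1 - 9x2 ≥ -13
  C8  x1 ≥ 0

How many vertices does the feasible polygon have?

5

Pairwise boundary intersections that survive every other constraint:
  (3/2, 0)
  (0, 0)
  (11/12, 7/4)
  (11/23, 43/23)
  (0, 13/9)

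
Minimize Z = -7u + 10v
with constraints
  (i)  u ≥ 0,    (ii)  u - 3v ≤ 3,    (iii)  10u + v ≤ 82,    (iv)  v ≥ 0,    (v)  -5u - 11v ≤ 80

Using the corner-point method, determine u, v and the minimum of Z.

u = 249/31, v = 52/31, minimum Z = -1223/31

Vertices and Z = -7u + 10v:
  (0, 82) → Z = 820
  (0, 0) → Z = 0
  (249/31, 52/31) → Z = -1223/31
  (3, 0) → Z = -21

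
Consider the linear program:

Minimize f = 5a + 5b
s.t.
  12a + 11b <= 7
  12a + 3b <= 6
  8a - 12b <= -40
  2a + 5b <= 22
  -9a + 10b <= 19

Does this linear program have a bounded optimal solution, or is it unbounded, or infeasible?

The boundaries 12a + 11b = 7 and 12a + 3b = 6 meet at (15/32, 1/8), but that point violates 8a - 12b ≤ -40. Every candidate vertex is excluded by some other constraint, so the feasible region is empty.

infeasible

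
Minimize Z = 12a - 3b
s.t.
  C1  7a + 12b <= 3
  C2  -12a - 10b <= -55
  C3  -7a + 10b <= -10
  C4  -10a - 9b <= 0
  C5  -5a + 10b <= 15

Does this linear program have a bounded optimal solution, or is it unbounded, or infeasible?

bounded optimum

Corner points and Z = 12a - 3b:
  (315/37, -349/74) → Z = 8607/74
  (495/8, -275/4) → Z = 3795/4
The feasible region has finitely many vertices and no improving ray; the minimum is 8607/74 at (315/37, -349/74).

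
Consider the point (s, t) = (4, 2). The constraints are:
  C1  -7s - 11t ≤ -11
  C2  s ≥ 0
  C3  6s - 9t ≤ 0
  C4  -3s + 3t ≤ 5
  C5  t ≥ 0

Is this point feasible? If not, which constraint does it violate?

not feasible — violates C3

Constraint C3: 6s - 9t = 6, which is not ≤ 0. All other constraints are satisfied.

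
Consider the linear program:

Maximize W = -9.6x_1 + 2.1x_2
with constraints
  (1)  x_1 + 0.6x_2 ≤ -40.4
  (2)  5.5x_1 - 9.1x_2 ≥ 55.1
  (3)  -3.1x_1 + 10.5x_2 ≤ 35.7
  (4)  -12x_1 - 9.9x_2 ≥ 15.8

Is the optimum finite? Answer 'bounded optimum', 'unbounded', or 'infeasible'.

unbounded

From the feasible point (-16729/620, -2773/124), moving in the direction (-9.1, -5.5) keeps every constraint satisfied while W increases without bound.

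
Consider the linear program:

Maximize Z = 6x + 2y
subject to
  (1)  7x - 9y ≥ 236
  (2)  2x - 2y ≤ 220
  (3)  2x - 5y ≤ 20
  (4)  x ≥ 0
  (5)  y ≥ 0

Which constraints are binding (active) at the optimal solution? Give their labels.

(1) and (2)

Corner points and Z = 6x + 2y:
  (377, 267) → Z = 2796
  (1000/17, 332/17) → Z = 392
  (530/3, 200/3) → Z = 3580/3

The maximum is at (377, 267). Substituting into each constraint, equality holds for (1) and (2); the remaining constraints have slack.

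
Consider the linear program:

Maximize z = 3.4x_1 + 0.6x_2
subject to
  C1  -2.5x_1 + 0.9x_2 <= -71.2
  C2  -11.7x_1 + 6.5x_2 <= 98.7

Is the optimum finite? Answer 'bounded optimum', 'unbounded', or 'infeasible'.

From the feasible point (55163/572, 107979/572), moving in the direction (6.5, 11.7) keeps every constraint satisfied while z increases without bound.

unbounded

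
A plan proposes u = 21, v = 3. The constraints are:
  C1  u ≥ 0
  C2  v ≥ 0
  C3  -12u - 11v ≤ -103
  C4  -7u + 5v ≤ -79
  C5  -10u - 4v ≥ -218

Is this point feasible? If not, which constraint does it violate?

Constraint C5: -10u - 4v = -222, which is not ≥ -218. All other constraints are satisfied.

not feasible — violates C5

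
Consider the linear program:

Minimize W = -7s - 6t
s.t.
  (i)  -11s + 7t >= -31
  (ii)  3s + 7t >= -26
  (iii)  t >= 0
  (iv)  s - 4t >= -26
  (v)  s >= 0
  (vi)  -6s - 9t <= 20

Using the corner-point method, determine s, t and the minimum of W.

Extreme points and W = -7s - 6t:
  (31/11, 0) → W = -217/11
  (306/37, 317/37) → W = -4044/37
  (0, 0) → W = 0
  (0, 13/2) → W = -39

s = 306/37, t = 317/37, minimum W = -4044/37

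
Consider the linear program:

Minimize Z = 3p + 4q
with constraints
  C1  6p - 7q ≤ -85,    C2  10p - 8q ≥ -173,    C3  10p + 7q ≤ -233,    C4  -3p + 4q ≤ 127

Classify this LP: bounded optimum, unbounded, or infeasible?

bounded optimum

Corner points and Z = 3p + 4q:
  (-531/22, -94/11) → Z = -2345/22
  (-159/8, -137/28) → Z = -4435/56
  (-41/2, -4) → Z = -155/2
The feasible region has finitely many vertices and no improving ray; the minimum is -2345/22 at (-531/22, -94/11).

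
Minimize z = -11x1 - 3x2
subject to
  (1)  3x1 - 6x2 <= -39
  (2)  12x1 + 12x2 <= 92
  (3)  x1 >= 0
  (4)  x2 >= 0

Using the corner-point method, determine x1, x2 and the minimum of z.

x1 = 7/9, x2 = 62/9, minimum z = -263/9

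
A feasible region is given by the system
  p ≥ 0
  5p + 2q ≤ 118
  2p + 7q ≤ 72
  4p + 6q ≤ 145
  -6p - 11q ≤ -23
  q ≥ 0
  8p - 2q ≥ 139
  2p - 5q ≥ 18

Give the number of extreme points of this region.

Pairwise boundary intersections that survive every other constraint:
  (22, 4)
  (118/5, 0)
  (81/4, 9/2)
  (139/8, 0)
  (659/36, 67/18)

5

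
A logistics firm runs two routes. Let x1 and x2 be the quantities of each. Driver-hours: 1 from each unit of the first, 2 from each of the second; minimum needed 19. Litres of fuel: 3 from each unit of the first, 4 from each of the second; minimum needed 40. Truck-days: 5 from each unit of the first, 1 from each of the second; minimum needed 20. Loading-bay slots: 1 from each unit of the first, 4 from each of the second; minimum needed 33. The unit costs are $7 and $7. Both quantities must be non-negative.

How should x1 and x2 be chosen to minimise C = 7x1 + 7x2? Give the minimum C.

x1 = 7/3, x2 = 25/3, minimum C = 224/3

Extreme points and C = 7x1 + 7x2:
  (0, 20) → C = 140
  (33, 0) → C = 231
  (7/3, 25/3) → C = 224/3
  (5, 7) → C = 84
The feasible region is unbounded (it extends along (0, 1), (1, 0)), but C strictly increases along every unbounded feasible direction, so there is no improving ray and the minimum is attained at a vertex.

The optimum lies where x1 + 2x2 = 19 and 5x1 + x2 = 20.
Solving simultaneously gives x1 = 7/3, x2 = 25/3.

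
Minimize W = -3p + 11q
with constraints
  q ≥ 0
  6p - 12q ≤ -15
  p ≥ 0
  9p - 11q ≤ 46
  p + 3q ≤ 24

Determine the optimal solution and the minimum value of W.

Extreme points and W = -3p + 11q:
  (0, 5/4) → W = 55/4
  (81/10, 53/10) → W = 34
  (0, 8) → W = 88

p = 0, q = 5/4, minimum W = 55/4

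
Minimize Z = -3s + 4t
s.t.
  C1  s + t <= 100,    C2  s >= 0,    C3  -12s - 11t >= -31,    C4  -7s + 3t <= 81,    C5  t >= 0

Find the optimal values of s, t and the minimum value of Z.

s = 31/12, t = 0, minimum Z = -31/4

Feasible corners and Z = -3s + 4t:
  (0, 31/11) → Z = 124/11
  (0, 0) → Z = 0
  (31/12, 0) → Z = -31/4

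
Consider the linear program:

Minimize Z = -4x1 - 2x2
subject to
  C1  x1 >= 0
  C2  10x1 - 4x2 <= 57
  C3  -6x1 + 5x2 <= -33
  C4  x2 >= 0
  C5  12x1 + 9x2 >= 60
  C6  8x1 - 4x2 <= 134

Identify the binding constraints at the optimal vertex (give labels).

C2 and C3

Extreme points and Z = -4x1 - 2x2:
  (153/26, 6/13) → Z = -318/13
  (57/10, 0) → Z = -114/5
  (11/2, 0) → Z = -22

The minimum is at (153/26, 6/13). Substituting into each constraint, equality holds for C2 and C3; the remaining constraints have slack.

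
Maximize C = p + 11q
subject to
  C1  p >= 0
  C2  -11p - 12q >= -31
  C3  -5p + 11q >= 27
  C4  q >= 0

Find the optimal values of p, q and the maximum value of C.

Corner points and C = p + 11q:
  (0, 31/12) → C = 341/12
  (0, 27/11) → C = 27
  (17/181, 452/181) → C = 4989/181

The optimum lies where p = 0 and -11p - 12q = -31.
Solving simultaneously gives p = 0, q = 31/12.

p = 0, q = 31/12, maximum C = 341/12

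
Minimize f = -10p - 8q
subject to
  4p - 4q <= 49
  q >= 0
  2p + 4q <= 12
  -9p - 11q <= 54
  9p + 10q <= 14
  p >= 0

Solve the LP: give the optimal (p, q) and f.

p = 14/9, q = 0, minimum f = -140/9

Corner points and f = -10p - 8q:
  (14/9, 0) → f = -140/9
  (0, 0) → f = 0
  (0, 7/5) → f = -56/5

At the optimal vertex, q = 0 and 9p + 10q = 14.
Solving simultaneously gives p = 14/9, q = 0.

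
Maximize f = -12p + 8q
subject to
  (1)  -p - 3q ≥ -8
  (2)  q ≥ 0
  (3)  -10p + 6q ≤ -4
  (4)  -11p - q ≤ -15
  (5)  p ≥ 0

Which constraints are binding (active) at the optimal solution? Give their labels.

(1) and (3)

Feasible corners and f = -12p + 8q:
  (8, 0) → f = -96
  (5/3, 19/9) → f = -28/9
  (15/11, 0) → f = -180/11
  (47/38, 53/38) → f = -70/19

The maximum is at (5/3, 19/9). Substituting into each constraint, equality holds for (1) and (3); the remaining constraints have slack.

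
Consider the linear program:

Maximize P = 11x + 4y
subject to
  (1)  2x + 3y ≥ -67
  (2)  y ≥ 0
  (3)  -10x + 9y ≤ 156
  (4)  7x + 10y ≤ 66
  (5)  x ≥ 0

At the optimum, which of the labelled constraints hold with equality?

(2) and (4)

Vertices and P = 11x + 4y:
  (66/7, 0) → P = 726/7
  (0, 0) → P = 0
  (0, 33/5) → P = 132/5

The maximum is at (66/7, 0). Substituting into each constraint, equality holds for (2) and (4); the remaining constraints have slack.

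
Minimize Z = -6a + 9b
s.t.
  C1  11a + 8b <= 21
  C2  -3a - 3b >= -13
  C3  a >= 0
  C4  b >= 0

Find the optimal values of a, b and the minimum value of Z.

a = 21/11, b = 0, minimum Z = -126/11

Vertices and Z = -6a + 9b:
  (0, 21/8) → Z = 189/8
  (21/11, 0) → Z = -126/11
  (0, 0) → Z = 0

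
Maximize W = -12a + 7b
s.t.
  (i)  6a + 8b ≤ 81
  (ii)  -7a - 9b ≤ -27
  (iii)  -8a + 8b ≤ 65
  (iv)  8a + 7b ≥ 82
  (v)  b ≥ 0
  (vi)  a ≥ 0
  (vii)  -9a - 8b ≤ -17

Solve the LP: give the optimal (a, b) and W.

a = 89/22, b = 78/11, maximum W = 12/11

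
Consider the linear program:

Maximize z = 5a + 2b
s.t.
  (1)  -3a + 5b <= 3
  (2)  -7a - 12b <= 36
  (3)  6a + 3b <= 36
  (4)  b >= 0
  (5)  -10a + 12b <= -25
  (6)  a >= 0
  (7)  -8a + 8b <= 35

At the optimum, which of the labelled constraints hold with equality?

Vertices and z = 5a + 2b:
  (6, 0) → z = 30
  (169/34, 35/17) → z = 985/34
  (5/2, 0) → z = 25/2

The maximum is at (6, 0). Substituting into each constraint, equality holds for (3) and (4); the remaining constraints have slack.

(3) and (4)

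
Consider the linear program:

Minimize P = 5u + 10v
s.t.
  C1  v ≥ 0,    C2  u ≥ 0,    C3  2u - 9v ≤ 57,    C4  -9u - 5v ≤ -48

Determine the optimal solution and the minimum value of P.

Corner points and P = 5u + 10v:
  (57/2, 0) → P = 285/2
  (16/3, 0) → P = 80/3
  (0, 48/5) → P = 96
The feasible region is unbounded (it extends along (0, 1), (9, 2)), but P strictly increases along every unbounded feasible direction, so there is no improving ray and the minimum is attained at a vertex.

The binding constraints are v = 0 and -9u - 5v = -48.
Solving simultaneously gives u = 16/3, v = 0.

u = 16/3, v = 0, minimum P = 80/3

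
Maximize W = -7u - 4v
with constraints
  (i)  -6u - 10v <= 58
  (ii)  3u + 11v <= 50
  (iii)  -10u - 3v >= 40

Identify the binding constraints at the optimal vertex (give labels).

Corner points and W = -7u - 4v:
  (-569/18, 79/6) → W = 3035/18
  (-113/41, -170/41) → W = 1471/41
  (-590/101, 620/101) → W = 1650/101

The maximum is at (-569/18, 79/6). Substituting into each constraint, equality holds for (i) and (ii); the remaining constraints have slack.

(i) and (ii)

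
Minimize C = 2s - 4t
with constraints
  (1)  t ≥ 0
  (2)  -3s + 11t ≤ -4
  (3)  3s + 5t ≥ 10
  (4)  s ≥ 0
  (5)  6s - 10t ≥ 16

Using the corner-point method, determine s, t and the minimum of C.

s = 34/9, t = 2/3, minimum C = 44/9

Corner points and C = 2s - 4t:
  (10/3, 0) → C = 20/3
  (34/9, 2/3) → C = 44/9
  (3, 1/5) → C = 26/5
The feasible region is unbounded (it extends along (11, 3), (1, 0)), but C strictly increases along every unbounded feasible direction, so there is no improving ray and the minimum is attained at a vertex.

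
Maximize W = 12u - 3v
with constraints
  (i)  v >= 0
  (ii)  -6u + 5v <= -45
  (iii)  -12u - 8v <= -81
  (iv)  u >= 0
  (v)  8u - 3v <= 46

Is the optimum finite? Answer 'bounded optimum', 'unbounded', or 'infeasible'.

The boundaries v = 0 and -6u + 5v = -45 meet at (15/2, 0), but that point violates 8u - 3v ≤ 46. Every candidate vertex is excluded by some other constraint, so the feasible region is empty.

infeasible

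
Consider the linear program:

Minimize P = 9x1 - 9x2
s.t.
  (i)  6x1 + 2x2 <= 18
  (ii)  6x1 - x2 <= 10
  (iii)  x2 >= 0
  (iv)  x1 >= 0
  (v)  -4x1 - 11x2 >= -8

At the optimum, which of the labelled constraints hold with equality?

(iv) and (v)

Corner points and P = 9x1 - 9x2:
  (5/3, 0) → P = 15
  (59/35, 4/35) → P = 99/7
  (0, 0) → P = 0
  (0, 8/11) → P = -72/11

The minimum is at (0, 8/11). Substituting into each constraint, equality holds for (iv) and (v); the remaining constraints have slack.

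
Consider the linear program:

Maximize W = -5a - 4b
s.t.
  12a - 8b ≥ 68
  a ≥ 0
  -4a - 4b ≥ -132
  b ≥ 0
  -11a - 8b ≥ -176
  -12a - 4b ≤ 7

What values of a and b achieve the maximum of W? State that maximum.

Corner points and W = -5a - 4b:
  (17/3, 0) → W = -85/3
  (244/23, 341/46) → W = -1902/23
  (16, 0) → W = -80

At the optimal vertex, 12a - 8b = 68 and b = 0.
Solving simultaneously gives a = 17/3, b = 0.

a = 17/3, b = 0, maximum W = -85/3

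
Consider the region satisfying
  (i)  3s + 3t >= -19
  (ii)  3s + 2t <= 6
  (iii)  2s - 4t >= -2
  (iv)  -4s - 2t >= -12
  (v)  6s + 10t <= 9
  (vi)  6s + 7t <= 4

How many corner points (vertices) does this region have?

Of the 15 pairwise boundary intersections, those satisfying every inequality are:
  (-41/9, -16/9)
  (37/3, -56/3)
  (6, -6)
  (34/9, -8/3)
  (1/19, 10/19)

5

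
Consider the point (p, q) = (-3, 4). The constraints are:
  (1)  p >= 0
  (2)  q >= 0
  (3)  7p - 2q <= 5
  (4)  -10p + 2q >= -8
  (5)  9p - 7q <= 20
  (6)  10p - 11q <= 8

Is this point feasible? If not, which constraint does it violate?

not feasible — violates (1)

Constraint (1): p = -3, which is not ≥ 0. All other constraints are satisfied.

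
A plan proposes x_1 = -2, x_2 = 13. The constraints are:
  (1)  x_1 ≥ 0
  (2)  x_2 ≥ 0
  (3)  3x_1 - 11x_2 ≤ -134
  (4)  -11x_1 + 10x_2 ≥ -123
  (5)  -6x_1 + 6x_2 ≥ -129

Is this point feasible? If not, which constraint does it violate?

Constraint (1): x_1 = -2, which is not ≥ 0. All other constraints are satisfied.

not feasible — violates (1)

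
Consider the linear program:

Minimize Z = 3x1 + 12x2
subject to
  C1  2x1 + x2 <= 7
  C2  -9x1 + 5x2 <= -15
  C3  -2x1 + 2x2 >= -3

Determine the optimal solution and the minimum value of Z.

x1 = 15/8, x2 = 3/8, minimum Z = 81/8

Feasible corners and Z = 3x1 + 12x2:
  (50/19, 33/19) → Z = 546/19
  (17/6, 4/3) → Z = 49/2
  (15/8, 3/8) → Z = 81/8

The binding constraints are -9x1 + 5x2 = -15 and -2x1 + 2x2 = -3.
Solving simultaneously gives x1 = 15/8, x2 = 3/8.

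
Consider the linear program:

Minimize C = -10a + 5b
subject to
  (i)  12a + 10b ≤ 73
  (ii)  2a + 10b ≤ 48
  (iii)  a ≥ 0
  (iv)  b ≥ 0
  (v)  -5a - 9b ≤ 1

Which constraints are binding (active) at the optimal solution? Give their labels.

Vertices and C = -10a + 5b:
  (5/2, 43/10) → C = -7/2
  (73/12, 0) → C = -365/6
  (0, 24/5) → C = 24
  (0, 0) → C = 0

The minimum is at (73/12, 0). Substituting into each constraint, equality holds for (i) and (iv); the remaining constraints have slack.

(i) and (iv)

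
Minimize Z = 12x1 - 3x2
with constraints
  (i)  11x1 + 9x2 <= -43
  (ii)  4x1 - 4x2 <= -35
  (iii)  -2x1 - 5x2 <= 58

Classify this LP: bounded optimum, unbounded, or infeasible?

From the feasible point (-487/80, 213/80), moving in the direction (-9, 11) keeps every constraint satisfied while Z decreases without bound.

unbounded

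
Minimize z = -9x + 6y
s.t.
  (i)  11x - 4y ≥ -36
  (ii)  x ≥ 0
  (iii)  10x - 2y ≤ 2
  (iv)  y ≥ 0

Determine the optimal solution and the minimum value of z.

x = 1/5, y = 0, minimum z = -9/5

Vertices and z = -9x + 6y:
  (0, 9) → z = 54
  (40/9, 191/9) → z = 262/3
  (0, 0) → z = 0
  (1/5, 0) → z = -9/5

At the optimal vertex, 10x - 2y = 2 and y = 0.
Solving simultaneously gives x = 1/5, y = 0.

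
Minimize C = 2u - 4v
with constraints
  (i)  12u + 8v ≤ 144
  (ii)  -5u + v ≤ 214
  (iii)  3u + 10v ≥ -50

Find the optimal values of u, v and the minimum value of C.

Extreme points and C = 2u - 4v:
  (-392/13, 822/13) → C = -4072/13
  (115/6, -43/4) → C = 244/3
  (-2190/53, 392/53) → C = -5948/53

At the optimal vertex, 12u + 8v = 144 and -5u + v = 214.
Solving simultaneously gives u = -392/13, v = 822/13.

u = -392/13, v = 822/13, minimum C = -4072/13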